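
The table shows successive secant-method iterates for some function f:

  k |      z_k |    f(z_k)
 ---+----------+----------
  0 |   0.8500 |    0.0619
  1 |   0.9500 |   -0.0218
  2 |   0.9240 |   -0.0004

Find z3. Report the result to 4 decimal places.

0.9235

z3 = 0.9240 − (-0.0004)·(0.9240 − 0.9500) / (-0.0004 − (-0.0218))
   = 0.9240 − (0.000010)/(0.021400) = 0.923514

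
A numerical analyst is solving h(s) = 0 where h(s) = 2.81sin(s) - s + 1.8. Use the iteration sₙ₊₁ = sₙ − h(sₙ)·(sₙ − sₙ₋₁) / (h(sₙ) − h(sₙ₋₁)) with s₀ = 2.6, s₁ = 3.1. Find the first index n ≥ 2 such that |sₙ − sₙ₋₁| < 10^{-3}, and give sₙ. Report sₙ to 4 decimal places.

n = 4, sₙ = 2.7839

h(2.6) = 0.648559, h(3.1) = -1.183158
s₂ = 3.100000 − (-1.183158)·(0.500000)/(-1.831717) = 2.777036;  |Δ| = 0.322964
h(2.777036) = 0.024829
s₃ = 2.777036 − 0.024829·(-0.322964)/(1.207987) = 2.783674;  |Δ| = 0.006638
h(2.783674) = 0.000741
s₄ = 2.783674 − 0.000741·(0.006638)/(-0.024087) = 2.783878;  |Δ| = 0.000204
|s₄ − s₃| = 0.000204 < 10^{-3}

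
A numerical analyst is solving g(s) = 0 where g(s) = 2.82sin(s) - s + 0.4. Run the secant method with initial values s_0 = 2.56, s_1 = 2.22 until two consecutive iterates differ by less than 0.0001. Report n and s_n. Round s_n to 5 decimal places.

g(2.56) = -0.6108177, g(2.22) = 0.4263146
s_2 = 2.2200000 − 0.4263146·(-0.3400000)/(1.0371323) = 2.3597575;  |Δ| = 0.1397575
g(2.3597575) = 0.0271663
s_3 = 2.3597575 − 0.0271663·(0.1397575)/(-0.3991483) = 2.3692695;  |Δ| = 0.0095120
g(2.3692695) = -0.0014700
s_4 = 2.3692695 − (-0.0014700)·(0.0095120)/(-0.0286364) = 2.3687812;  |Δ| = 0.0004883
g(2.3687812) = 0.0000044
s_5 = 2.3687812 − 0.0000044·(-0.0004883)/(0.0014744) = 2.3687826;  |Δ| = 0.0000014
|s_5 − s_4| = 0.0000014 < 0.0001

n = 5, s_n = 2.36878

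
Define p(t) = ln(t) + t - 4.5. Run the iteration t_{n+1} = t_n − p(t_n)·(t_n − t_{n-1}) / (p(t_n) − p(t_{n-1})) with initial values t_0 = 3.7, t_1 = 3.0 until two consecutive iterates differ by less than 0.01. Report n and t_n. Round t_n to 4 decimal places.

n = 3, t_n = 3.3047

p(3.7) = 0.508333, p(3.0) = -0.401388
t_2 = 3.000000 − (-0.401388)·(-0.700000)/(-0.909721) = 3.308855;  |Δ| = 0.308855
p(3.308855) = 0.005457
t_3 = 3.308855 − 0.005457·(0.308855)/(0.406844) = 3.304712;  |Δ| = 0.004142
|t_3 − t_2| = 0.004142 < 0.01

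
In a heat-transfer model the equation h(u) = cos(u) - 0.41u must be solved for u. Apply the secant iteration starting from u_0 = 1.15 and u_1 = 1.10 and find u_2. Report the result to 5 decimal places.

h(1.15) = -0.0630126, h(1.10) = 0.0025961
u_2 = 1.1000000 − 0.0025961·(1.1000000 − 1.1500000) / (0.0025961 − (-0.0630126)) = 1.1000000 − (-0.0001298)/(0.0656087) = 1.1019785

1.10198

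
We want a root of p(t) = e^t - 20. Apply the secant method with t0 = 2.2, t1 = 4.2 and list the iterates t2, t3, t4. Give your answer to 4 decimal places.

p(2.2) = -10.974987, p(4.2) = 46.686331
t2 = 4.200000 − 46.686331·(4.200000 − 2.200000) / (46.686331 − (-10.974987)) = 4.200000 − (93.372662)/(57.661318) = 2.580671
p(2.580671) = -6.794008
t3 = 2.580671 − (-6.794008)·(2.580671 − 4.200000) / (-6.794008 − 46.686331) = 2.580671 − (11.001736)/(-53.480339) = 2.786386
p(2.786386) = -3.777710
t4 = 2.786386 − (-3.777710)·(2.786386 − 2.580671) / (-3.777710 − (-6.794008)) = 2.786386 − (-0.777134)/(3.016298) = 3.044031

2.5807, 2.7864, 3.0440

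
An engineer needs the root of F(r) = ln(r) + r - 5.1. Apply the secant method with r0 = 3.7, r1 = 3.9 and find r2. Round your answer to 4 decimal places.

3.7726

F(3.7) = -0.091667, F(3.9) = 0.160977
r2 = 3.900000 − 0.160977·(3.900000 − 3.700000) / (0.160977 − (-0.091667)) = 3.900000 − (0.032195)/(0.252644) = 3.772566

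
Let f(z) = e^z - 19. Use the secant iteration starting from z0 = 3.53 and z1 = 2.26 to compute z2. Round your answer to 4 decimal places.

2.7473

f(3.53) = 15.123968, f(2.26) = -9.416911
z2 = 2.260000 − (-9.416911)·(2.260000 − 3.530000) / (-9.416911 − 15.123968) = 2.260000 − (11.959477)/(-24.540878) = 2.747329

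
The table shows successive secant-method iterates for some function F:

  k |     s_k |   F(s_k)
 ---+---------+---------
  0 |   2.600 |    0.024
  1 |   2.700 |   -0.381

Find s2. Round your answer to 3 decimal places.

2.606

s2 = 2.700 − (-0.381)·(2.700 − 2.600) / (-0.381 − 0.024)
   = 2.700 − (-0.03810)/(-0.40500) = 2.60593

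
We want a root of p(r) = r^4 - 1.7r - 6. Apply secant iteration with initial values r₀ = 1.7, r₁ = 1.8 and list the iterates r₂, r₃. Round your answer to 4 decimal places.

1.7272, 1.7290

p(1.7) = -0.537900, p(1.8) = 1.437600
r₂ = 1.800000 − 1.437600·(1.800000 − 1.700000) / (1.437600 − (-0.537900)) = 1.800000 − (0.143760)/(1.975500) = 1.727229
p(1.727229) = -0.036099
r₃ = 1.727229 − (-0.036099)·(1.727229 − 1.800000) / (-0.036099 − 1.437600) = 1.727229 − (0.002627)/(-1.473699) = 1.729011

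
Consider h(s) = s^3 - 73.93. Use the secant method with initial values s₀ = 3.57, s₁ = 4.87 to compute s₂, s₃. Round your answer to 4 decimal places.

4.0980, 4.1825

h(3.57) = -28.430707, h(4.87) = 41.571303
s₂ = 4.870000 − 41.571303·(4.870000 − 3.570000) / (41.571303 − (-28.430707)) = 4.870000 − (54.042694)/(70.002010) = 4.097984
h(4.097984) = -5.110633
s₃ = 4.097984 − (-5.110633)·(4.097984 − 4.870000) / (-5.110633 − 41.571303) = 4.097984 − (3.945492)/(-46.681936) = 4.182502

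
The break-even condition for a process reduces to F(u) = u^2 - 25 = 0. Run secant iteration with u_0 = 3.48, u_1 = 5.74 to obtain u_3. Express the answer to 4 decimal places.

4.9915

F(3.48) = -12.889600, F(5.74) = 7.947600
u_2 = 5.740000 − 7.947600·(5.740000 − 3.480000) / (7.947600 − (-12.889600)) = 5.740000 − (17.961576)/(20.837200) = 4.878004
F(4.878004) = -1.205074
u_3 = 4.878004 − (-1.205074)·(4.878004 − 5.740000) / (-1.205074 − 7.947600) = 4.878004 − (1.038768)/(-9.152674) = 4.991498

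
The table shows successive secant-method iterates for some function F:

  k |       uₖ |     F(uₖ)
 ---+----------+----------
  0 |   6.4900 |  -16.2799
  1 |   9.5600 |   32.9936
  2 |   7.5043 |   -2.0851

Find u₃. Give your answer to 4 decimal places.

7.6265

u₃ = 7.5043 − (-2.0851)·(7.5043 − 9.5600) / (-2.0851 − 32.9936)
   = 7.5043 − (4.286340)/(-35.078700) = 7.626492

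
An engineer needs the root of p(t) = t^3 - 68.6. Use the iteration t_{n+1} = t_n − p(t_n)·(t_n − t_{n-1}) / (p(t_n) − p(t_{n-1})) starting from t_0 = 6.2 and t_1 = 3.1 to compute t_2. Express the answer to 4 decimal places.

3.6769

p(6.2) = 169.728000, p(3.1) = -38.809000
t_2 = 3.100000 − (-38.809000)·(3.100000 − 6.200000) / (-38.809000 − 169.728000) = 3.100000 − (120.307900)/(-208.537000) = 3.676914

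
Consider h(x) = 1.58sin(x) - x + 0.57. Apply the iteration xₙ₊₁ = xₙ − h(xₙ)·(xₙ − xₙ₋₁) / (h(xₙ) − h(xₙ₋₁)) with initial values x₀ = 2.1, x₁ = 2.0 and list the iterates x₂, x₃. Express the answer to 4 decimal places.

2.0039, 2.0040

h(2.1) = -0.166129, h(2.0) = 0.006690
x₂ = 2.000000 − 0.006690·(2.000000 − 2.100000) / (0.006690 − (-0.166129)) = 2.000000 − (-0.000669)/(0.172819) = 2.003871
h(2.003871) = 0.000263
x₃ = 2.003871 − 0.000263·(2.003871 − 2.000000) / (0.000263 − 0.006690) = 2.003871 − (0.000001)/(-0.006427) = 2.004029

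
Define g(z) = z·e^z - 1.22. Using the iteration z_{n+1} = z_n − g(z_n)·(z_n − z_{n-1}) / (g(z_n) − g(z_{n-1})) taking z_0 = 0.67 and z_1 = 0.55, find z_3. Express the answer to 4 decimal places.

g(0.67) = 0.089339, g(0.55) = -0.266711
z_2 = 0.550000 − (-0.266711)·(0.550000 − 0.670000) / (-0.266711 − 0.089339) = 0.550000 − (0.032005)/(-0.356050) = 0.639890
g(0.639890) = -0.006595
z_3 = 0.639890 − (-0.006595)·(0.639890 − 0.550000) / (-0.006595 − (-0.266711)) = 0.639890 − (-0.000593)/(0.260116) = 0.642169

0.6422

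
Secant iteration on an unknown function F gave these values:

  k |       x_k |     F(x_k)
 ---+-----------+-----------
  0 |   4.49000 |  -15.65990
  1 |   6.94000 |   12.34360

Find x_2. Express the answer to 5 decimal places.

x_2 = 6.94000 − 12.34360·(6.94000 − 4.49000) / (12.34360 − (-15.65990))
   = 6.94000 − (30.2418200)/(28.0035000) = 5.8600700

5.86007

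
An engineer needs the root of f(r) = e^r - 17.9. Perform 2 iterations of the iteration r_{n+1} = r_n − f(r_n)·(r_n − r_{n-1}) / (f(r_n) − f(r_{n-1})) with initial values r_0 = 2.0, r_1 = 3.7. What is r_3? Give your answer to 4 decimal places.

2.7583

f(2.0) = -10.510944, f(3.7) = 22.547304
r_2 = 3.700000 − 22.547304·(3.700000 − 2.000000) / (22.547304 − (-10.510944)) = 3.700000 − (38.330417)/(33.058248) = 2.540519
f(2.540519) = -5.213749
r_3 = 2.540519 − (-5.213749)·(2.540519 − 3.700000) / (-5.213749 − 22.547304) = 2.540519 − (6.045244)/(-27.761053) = 2.758279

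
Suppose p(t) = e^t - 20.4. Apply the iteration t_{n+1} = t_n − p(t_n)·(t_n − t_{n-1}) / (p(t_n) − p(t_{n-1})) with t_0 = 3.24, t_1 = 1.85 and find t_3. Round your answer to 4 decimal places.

p(3.24) = 5.133722, p(1.85) = -14.040180
t_2 = 1.850000 − (-14.040180)·(1.850000 − 3.240000) / (-14.040180 − 5.133722) = 1.850000 − (19.515851)/(-19.173902) = 2.867834
p(2.867834) = -2.801141
t_3 = 2.867834 − (-2.801141)·(2.867834 − 1.850000) / (-2.801141 − (-14.040180)) = 2.867834 − (-2.851097)/(11.239039) = 3.121512

3.1215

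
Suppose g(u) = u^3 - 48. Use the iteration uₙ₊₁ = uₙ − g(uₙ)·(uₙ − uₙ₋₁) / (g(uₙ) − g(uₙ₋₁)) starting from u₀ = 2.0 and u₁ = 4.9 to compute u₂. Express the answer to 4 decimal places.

3.0579

g(2.0) = -40.000000, g(4.9) = 69.649000
u₂ = 4.900000 − 69.649000·(4.900000 − 2.000000) / (69.649000 − (-40.000000)) = 4.900000 − (201.982100)/(109.649000) = 3.057921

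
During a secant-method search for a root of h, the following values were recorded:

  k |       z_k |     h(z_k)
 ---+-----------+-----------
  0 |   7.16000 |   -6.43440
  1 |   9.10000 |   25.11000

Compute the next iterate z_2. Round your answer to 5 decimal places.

z_2 = 9.10000 − 25.11000·(9.10000 − 7.16000) / (25.11000 − (-6.43440))
   = 9.10000 − (48.7134000)/(31.5444000) = 7.5557196

7.55572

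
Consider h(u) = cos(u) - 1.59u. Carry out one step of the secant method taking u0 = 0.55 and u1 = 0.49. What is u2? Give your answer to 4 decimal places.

0.5395

h(0.55) = -0.021975, h(0.49) = 0.103233
u2 = 0.490000 − 0.103233·(0.490000 − 0.550000) / (0.103233 − (-0.021975)) = 0.490000 − (-0.006194)/(0.125208) = 0.539469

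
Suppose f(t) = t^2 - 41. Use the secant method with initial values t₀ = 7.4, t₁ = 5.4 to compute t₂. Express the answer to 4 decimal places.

f(7.4) = 13.760000, f(5.4) = -11.840000
t₂ = 5.400000 − (-11.840000)·(5.400000 − 7.400000) / (-11.840000 − 13.760000) = 5.400000 − (23.680000)/(-25.600000) = 6.325000

6.3250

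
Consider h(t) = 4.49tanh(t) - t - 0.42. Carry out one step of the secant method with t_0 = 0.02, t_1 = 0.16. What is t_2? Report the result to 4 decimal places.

0.1216

h(0.02) = -0.350212, h(0.16) = 0.132332
t_2 = 0.160000 − 0.132332·(0.160000 − 0.020000) / (0.132332 − (-0.350212)) = 0.160000 − (0.018526)/(0.482544) = 0.121607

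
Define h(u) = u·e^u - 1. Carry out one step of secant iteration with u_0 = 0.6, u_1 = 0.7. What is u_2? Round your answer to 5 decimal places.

h(0.6) = 0.0932713, h(0.7) = 0.4096269
u_2 = 0.7000000 − 0.4096269·(0.7000000 − 0.6000000) / (0.4096269 − 0.0932713) = 0.7000000 − (0.0409627)/(0.3163556) = 0.5705170

0.57052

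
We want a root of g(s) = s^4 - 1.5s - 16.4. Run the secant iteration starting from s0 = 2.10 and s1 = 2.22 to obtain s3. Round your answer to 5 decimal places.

g(2.10) = -0.1019000, g(2.22) = 4.5591266
s2 = 2.2200000 − 4.5591266·(2.2200000 − 2.1000000) / (4.5591266 − (-0.1019000)) = 2.2200000 − (0.5470952)/(4.6610266) = 2.1026235
g(2.1026235) = -0.0084696
s3 = 2.1026235 − (-0.0084696)·(2.1026235 − 2.2200000) / (-0.0084696 − 4.5591266) = 2.1026235 − (0.0009941)/(-4.5675962) = 2.1028411

2.10284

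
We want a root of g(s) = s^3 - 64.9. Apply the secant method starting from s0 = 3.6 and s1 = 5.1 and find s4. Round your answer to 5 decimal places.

g(3.6) = -18.2440000, g(5.1) = 67.7510000
s2 = 5.1000000 − 67.7510000·(5.1000000 − 3.6000000) / (67.7510000 − (-18.2440000)) = 5.1000000 − (101.6265000)/(85.9950000) = 3.9182278
g(3.9182278) = -4.7453719
s3 = 3.9182278 − (-4.7453719)·(3.9182278 − 5.1000000) / (-4.7453719 − 67.7510000) = 3.9182278 − (5.6079486)/(-72.4963719) = 3.9955827
g(3.9955827) = -1.1117968
s4 = 3.9955827 − (-1.1117968)·(3.9955827 − 3.9182278) / (-1.1117968 − (-4.7453719)) = 3.9955827 − (-0.0860029)/(3.6335751) = 4.0192516

4.01925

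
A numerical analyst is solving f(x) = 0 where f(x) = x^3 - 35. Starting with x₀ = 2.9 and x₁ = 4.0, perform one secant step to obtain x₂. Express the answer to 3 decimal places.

f(2.9) = -10.61100, f(4.0) = 29.00000
x₂ = 4.00000 − 29.00000·(4.00000 − 2.90000) / (29.00000 − (-10.61100)) = 4.00000 − (31.90000)/(39.61100) = 3.19467

3.195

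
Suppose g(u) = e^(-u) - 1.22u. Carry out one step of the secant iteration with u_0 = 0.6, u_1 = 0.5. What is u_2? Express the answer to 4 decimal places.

0.4981

g(0.6) = -0.183188, g(0.5) = -0.003469
u_2 = 0.500000 − (-0.003469)·(0.500000 − 0.600000) / (-0.003469 − (-0.183188)) = 0.500000 − (0.000347)/(0.179719) = 0.498070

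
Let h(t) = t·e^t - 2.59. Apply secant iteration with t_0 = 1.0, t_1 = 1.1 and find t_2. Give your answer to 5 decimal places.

h(1.0) = 0.1282818, h(1.1) = 0.7145826
t_2 = 1.1000000 − 0.7145826·(1.1000000 − 1.0000000) / (0.7145826 − 0.1282818) = 1.1000000 − (0.0714583)/(0.5863008) = 0.9781201

0.97812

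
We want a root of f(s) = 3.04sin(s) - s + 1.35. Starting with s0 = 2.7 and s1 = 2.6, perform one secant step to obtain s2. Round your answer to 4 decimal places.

2.6862

f(2.7) = -0.050765, f(2.6) = 0.317124
s2 = 2.600000 − 0.317124·(2.600000 − 2.700000) / (0.317124 − (-0.050765)) = 2.600000 − (-0.031712)/(0.367889) = 2.686201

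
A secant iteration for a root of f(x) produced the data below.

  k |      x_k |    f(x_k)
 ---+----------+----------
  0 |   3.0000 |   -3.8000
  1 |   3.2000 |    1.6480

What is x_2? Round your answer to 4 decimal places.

3.1395

x_2 = 3.2000 − 1.6480·(3.2000 − 3.0000) / (1.6480 − (-3.8000))
   = 3.2000 − (0.329600)/(5.448000) = 3.139501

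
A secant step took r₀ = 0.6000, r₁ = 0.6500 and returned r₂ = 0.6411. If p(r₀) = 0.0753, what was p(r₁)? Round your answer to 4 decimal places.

The secant line through (0.6000, 0.0753) and (0.6500, p(r₁)) crosses zero at r₂ = 0.6411.
So (0.6000, 0.0753), (0.6500, p(r₁)), (0.6411, 0) are collinear:
p(r₁) = 0.0753 · (0.6500 − 0.6411) / (0.6000 − 0.6411) = 0.0753 · (0.008900)/(-0.041100) = -0.016306

-0.0163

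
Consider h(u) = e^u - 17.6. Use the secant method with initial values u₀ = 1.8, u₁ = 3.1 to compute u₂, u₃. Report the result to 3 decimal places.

2.730, 2.852

h(1.8) = -11.55035, h(3.1) = 4.59795
u₂ = 3.10000 − 4.59795·(3.10000 − 1.80000) / (4.59795 − (-11.55035)) = 3.10000 − (5.97734)/(16.14830) = 2.72985
h(2.72985) = -2.26945
u₃ = 2.72985 − (-2.26945)·(2.72985 − 3.10000) / (-2.26945 − 4.59795) = 2.72985 − (0.84004)/(-6.86740) = 2.85217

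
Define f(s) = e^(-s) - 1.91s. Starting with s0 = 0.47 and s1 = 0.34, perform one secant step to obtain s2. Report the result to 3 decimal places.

0.364

f(0.47) = -0.27270, f(0.34) = 0.06237
s2 = 0.34000 − 0.06237·(0.34000 − 0.47000) / (0.06237 − (-0.27270)) = 0.34000 − (-0.00811)/(0.33507) = 0.36420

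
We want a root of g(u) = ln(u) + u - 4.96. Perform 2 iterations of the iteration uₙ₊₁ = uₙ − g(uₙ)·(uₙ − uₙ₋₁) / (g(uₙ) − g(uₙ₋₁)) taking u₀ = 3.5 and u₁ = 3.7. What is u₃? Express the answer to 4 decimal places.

3.6620

g(3.5) = -0.207237, g(3.7) = 0.048333
u₂ = 3.700000 − 0.048333·(3.700000 − 3.500000) / (0.048333 − (-0.207237)) = 3.700000 − (0.009667)/(0.255570) = 3.662176
g(3.662176) = 0.000234
u₃ = 3.662176 − 0.000234·(3.662176 − 3.700000) / (0.000234 − 0.048333) = 3.662176 − (-0.000009)/(-0.048099) = 3.661992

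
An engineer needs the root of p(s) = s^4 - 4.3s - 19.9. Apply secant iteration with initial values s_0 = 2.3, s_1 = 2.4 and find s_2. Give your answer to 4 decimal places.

p(2.3) = -1.805900, p(2.4) = 2.957600
s_2 = 2.400000 − 2.957600·(2.400000 − 2.300000) / (2.957600 − (-1.805900)) = 2.400000 − (0.295760)/(4.763500) = 2.337911

2.3379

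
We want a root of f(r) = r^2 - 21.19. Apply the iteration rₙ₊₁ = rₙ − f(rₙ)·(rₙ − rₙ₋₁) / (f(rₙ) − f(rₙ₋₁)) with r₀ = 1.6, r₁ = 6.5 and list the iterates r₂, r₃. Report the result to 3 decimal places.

3.900, 4.475

f(1.6) = -18.63000, f(6.5) = 21.06000
r₂ = 6.50000 − 21.06000·(6.50000 − 1.60000) / (21.06000 − (-18.63000)) = 6.50000 − (103.19400)/(39.69000) = 3.90000
f(3.90000) = -5.98000
r₃ = 3.90000 − (-5.98000)·(3.90000 − 6.50000) / (-5.98000 − 21.06000) = 3.90000 − (15.54800)/(-27.04000) = 4.47500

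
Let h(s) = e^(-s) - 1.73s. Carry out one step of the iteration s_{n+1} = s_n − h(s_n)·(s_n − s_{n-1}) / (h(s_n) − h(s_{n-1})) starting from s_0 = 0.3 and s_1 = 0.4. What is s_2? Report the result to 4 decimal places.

h(0.3) = 0.221818, h(0.4) = -0.021680
s_2 = 0.400000 − (-0.021680)·(0.400000 − 0.300000) / (-0.021680 − 0.221818) = 0.400000 − (-0.002168)/(-0.243498) = 0.391096

0.3911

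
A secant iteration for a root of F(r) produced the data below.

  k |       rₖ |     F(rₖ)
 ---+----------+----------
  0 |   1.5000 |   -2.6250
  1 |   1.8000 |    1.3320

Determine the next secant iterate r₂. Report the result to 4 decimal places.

r₂ = 1.8000 − 1.3320·(1.8000 − 1.5000) / (1.3320 − (-2.6250))
   = 1.8000 − (0.399600)/(3.957000) = 1.699014

1.6990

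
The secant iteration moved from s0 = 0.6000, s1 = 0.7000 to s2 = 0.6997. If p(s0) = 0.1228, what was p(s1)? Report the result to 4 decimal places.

The secant line through (0.6000, 0.1228) and (0.7000, p(s1)) crosses zero at s2 = 0.6997.
So (0.6000, 0.1228), (0.7000, p(s1)), (0.6997, 0) are collinear:
p(s1) = 0.1228 · (0.7000 − 0.6997) / (0.6000 − 0.6997) = 0.1228 · (0.000300)/(-0.099700) = -0.000370

-0.0004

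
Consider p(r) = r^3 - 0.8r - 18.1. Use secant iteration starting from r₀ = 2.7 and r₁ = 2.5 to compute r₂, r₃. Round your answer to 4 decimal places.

p(2.7) = -0.577000, p(2.5) = -4.475000
r₂ = 2.500000 − (-4.475000)·(2.500000 − 2.700000) / (-4.475000 − (-0.577000)) = 2.500000 − (0.895000)/(-3.898000) = 2.729605
p(2.729605) = 0.053901
r₃ = 2.729605 − 0.053901·(2.729605 − 2.500000) / (0.053901 − (-4.475000)) = 2.729605 − (0.012376)/(4.528901) = 2.726872

2.7296, 2.7269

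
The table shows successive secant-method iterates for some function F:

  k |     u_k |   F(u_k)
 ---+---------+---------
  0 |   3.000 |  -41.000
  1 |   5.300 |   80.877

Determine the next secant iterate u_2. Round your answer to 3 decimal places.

u_2 = 5.300 − 80.877·(5.300 − 3.000) / (80.877 − (-41.000))
   = 5.300 − (186.01710)/(121.87700) = 3.77373

3.774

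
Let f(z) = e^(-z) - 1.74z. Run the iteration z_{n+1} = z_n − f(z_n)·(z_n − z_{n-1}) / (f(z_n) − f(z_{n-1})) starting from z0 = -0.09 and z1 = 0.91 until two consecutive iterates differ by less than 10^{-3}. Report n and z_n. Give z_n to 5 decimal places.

f(-0.09) = 1.2507743, f(0.91) = -1.1808758
z2 = 0.9100000 − (-1.1808758)·(1.0000000)/(-2.4316501) = 0.4243726;  |Δ| = 0.4856274
f(0.4243726) = -0.0842284
z3 = 0.4243726 − (-0.0842284)·(-0.4856274)/(1.0966474) = 0.3870739;  |Δ| = 0.0372988
f(0.3870739) = 0.0055324
z4 = 0.3870739 − 0.0055324·(-0.0372988)/(0.0897607) = 0.3893728;  |Δ| = 0.0022989
f(0.3893728) = -0.0000270
z5 = 0.3893728 − (-0.0000270)·(0.0022989)/(-0.0055593) = 0.3893616;  |Δ| = 0.0000111
|z5 − z4| = 0.0000111 < 10^{-3}

n = 5, z_n = 0.38936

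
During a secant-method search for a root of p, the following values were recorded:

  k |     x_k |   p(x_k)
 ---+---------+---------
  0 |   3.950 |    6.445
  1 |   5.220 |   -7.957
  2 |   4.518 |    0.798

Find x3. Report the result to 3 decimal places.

4.582

x3 = 4.518 − 0.798·(4.518 − 5.220) / (0.798 − (-7.957))
   = 4.518 − (-0.56020)/(8.75500) = 4.58199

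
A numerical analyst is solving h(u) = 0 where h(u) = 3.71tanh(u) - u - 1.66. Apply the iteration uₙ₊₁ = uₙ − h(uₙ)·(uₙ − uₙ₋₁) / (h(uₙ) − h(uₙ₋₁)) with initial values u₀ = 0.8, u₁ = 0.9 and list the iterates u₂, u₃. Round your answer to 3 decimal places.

h(0.8) = 0.00358, h(0.9) = 0.09747
u₂ = 0.90000 − 0.09747·(0.90000 − 0.80000) / (0.09747 − 0.00358) = 0.90000 − (0.00975)/(0.09389) = 0.79619
h(0.79619) = -0.00054
u₃ = 0.79619 − (-0.00054)·(0.79619 − 0.90000) / (-0.00054 − 0.09747) = 0.79619 − (0.00006)/(-0.09800) = 0.79676

0.796, 0.797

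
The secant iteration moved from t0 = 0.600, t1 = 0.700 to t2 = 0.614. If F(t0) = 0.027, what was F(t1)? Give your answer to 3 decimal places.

The secant line through (0.600, 0.027) and (0.700, F(t1)) crosses zero at t2 = 0.614.
So (0.600, 0.027), (0.700, F(t1)), (0.614, 0) are collinear:
F(t1) = 0.027 · (0.700 − 0.614) / (0.600 − 0.614) = 0.027 · (0.08600)/(-0.01400) = -0.16586

-0.166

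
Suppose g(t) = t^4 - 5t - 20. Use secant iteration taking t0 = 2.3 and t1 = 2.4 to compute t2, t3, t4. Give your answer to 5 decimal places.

2.37491, 2.37618, 2.37620

g(2.3) = -3.5159000, g(2.4) = 1.1776000
t2 = 2.4000000 − 1.1776000·(2.4000000 − 2.3000000) / (1.1776000 − (-3.5159000)) = 2.4000000 − (0.1177600)/(4.6935000) = 2.3749100
g(2.3749100) = -0.0627229
t3 = 2.3749100 − (-0.0627229)·(2.3749100 − 2.4000000) / (-0.0627229 − 1.1776000) = 2.3749100 − (0.0015737)/(-1.2403229) = 2.3761788
g(2.3761788) = -0.0010304
t4 = 2.3761788 − (-0.0010304)·(2.3761788 − 2.3749100) / (-0.0010304 − (-0.0627229)) = 2.3761788 − (-0.0000013)/(0.0616925) = 2.3762000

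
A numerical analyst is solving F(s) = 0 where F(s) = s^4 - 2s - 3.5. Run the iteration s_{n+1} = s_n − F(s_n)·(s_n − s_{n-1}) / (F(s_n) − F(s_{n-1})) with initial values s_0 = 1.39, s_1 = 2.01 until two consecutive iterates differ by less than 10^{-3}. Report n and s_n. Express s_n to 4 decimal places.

F(1.39) = -2.546990, F(2.01) = 8.802408
s_2 = 2.010000 − 8.802408·(0.620000)/(11.349398) = 1.529138;  |Δ| = 0.480862
F(1.529138) = -1.090801
s_3 = 1.529138 − (-1.090801)·(-0.480862)/(-9.893209) = 1.582157;  |Δ| = 0.053019
F(1.582157) = -0.398203
s_4 = 1.582157 − (-0.398203)·(0.053019)/(0.692598) = 1.612639;  |Δ| = 0.030483
F(1.612639) = 0.037872
s_5 = 1.612639 − 0.037872·(0.030483)/(0.436075) = 1.609992;  |Δ| = 0.002647
F(1.609992) = -0.001134
s_6 = 1.609992 − (-0.001134)·(-0.002647)/(-0.039006) = 1.610069;  |Δ| = 0.000077
|s_6 − s_5| = 0.000077 < 10^{-3}

n = 6, s_n = 1.6101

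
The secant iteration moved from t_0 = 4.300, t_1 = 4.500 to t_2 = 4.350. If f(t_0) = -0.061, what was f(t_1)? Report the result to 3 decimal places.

0.183

The secant line through (4.300, -0.061) and (4.500, f(t_1)) crosses zero at t_2 = 4.350.
So (4.300, -0.061), (4.500, f(t_1)), (4.350, 0) are collinear:
f(t_1) = -0.061 · (4.500 − 4.350) / (4.300 − 4.350) = -0.061 · (0.15000)/(-0.05000) = 0.18300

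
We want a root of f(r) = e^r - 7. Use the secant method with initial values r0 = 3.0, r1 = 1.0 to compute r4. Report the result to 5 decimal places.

1.88297

f(3.0) = 13.0855369, f(1.0) = -4.2817182
r2 = 1.0000000 − (-4.2817182)·(1.0000000 − 3.0000000) / (-4.2817182 − 13.0855369) = 1.0000000 − (8.5634363)/(-17.3672551) = 1.4930794
f(1.4930794) = -2.5492197
r3 = 1.4930794 − (-2.5492197)·(1.4930794 − 1.0000000) / (-2.5492197 − (-4.2817182)) = 1.4930794 − (-1.2569678)/(1.7324985) = 2.2186026
f(2.2186026) = 2.1944735
r4 = 2.2186026 − 2.1944735·(2.2186026 − 1.4930794) / (2.1944735 − (-2.5492197)) = 2.2186026 − (1.5921414)/(4.7436932) = 1.8829693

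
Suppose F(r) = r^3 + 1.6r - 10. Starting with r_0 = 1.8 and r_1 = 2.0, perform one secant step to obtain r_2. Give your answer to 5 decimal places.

F(1.8) = -1.2880000, F(2.0) = 1.2000000
r_2 = 2.0000000 − 1.2000000·(2.0000000 − 1.8000000) / (1.2000000 − (-1.2880000)) = 2.0000000 − (0.2400000)/(2.4880000) = 1.9035370

1.90354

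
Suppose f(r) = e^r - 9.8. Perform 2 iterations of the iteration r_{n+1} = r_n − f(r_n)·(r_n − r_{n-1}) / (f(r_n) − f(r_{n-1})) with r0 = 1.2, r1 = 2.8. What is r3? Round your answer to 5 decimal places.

2.21043

f(1.2) = -6.4798831, f(2.8) = 6.6446468
r2 = 2.8000000 − 6.6446468·(2.8000000 − 1.2000000) / (6.6446468 − (-6.4798831)) = 2.8000000 − (10.6314348)/(13.1245298) = 1.9899569
f(1.9899569) = -2.4847815
r3 = 1.9899569 − (-2.4847815)·(1.9899569 − 2.8000000) / (-2.4847815 − 6.6446468) = 1.9899569 − (2.0127801)/(-9.1294283) = 2.2104286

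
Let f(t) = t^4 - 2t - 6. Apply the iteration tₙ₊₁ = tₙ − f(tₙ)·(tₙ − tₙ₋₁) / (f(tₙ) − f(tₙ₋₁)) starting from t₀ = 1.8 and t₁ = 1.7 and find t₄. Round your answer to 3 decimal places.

1.756

f(1.8) = 0.89760, f(1.7) = -1.04790
t₂ = 1.70000 − (-1.04790)·(1.70000 − 1.80000) / (-1.04790 − 0.89760) = 1.70000 − (0.10479)/(-1.94550) = 1.75386
f(1.75386) = -0.04574
t₃ = 1.75386 − (-0.04574)·(1.75386 − 1.70000) / (-0.04574 − (-1.04790)) = 1.75386 − (-0.00246)/(1.00216) = 1.75632
f(1.75632) = 0.00251
t₄ = 1.75632 − 0.00251·(1.75632 − 1.75386) / (0.00251 − (-0.04574)) = 1.75632 − (0.00001)/(0.04824) = 1.75619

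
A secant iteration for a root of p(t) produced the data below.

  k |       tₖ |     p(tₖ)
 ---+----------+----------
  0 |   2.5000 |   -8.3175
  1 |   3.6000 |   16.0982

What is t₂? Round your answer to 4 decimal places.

t₂ = 3.6000 − 16.0982·(3.6000 − 2.5000) / (16.0982 − (-8.3175))
   = 3.6000 − (17.708020)/(24.415700) = 2.874728

2.8747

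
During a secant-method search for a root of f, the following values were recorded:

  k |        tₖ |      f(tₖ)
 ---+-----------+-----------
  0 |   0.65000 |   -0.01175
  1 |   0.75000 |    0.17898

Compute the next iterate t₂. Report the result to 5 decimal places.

t₂ = 0.75000 − 0.17898·(0.75000 − 0.65000) / (0.17898 − (-0.01175))
   = 0.75000 − (0.0178980)/(0.1907300) = 0.6561605

0.65616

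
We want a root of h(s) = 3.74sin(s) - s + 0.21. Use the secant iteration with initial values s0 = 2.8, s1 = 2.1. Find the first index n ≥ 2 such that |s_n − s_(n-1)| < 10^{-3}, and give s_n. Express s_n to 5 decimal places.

h(2.8) = -1.3371443, h(2.1) = 1.3384030
s2 = 2.1000000 − 1.3384030·(-0.7000000)/(2.6755473) = 2.4501647;  |Δ| = 0.3501647
h(2.4501647) = 0.1446010
s3 = 2.4501647 − 0.1446010·(0.3501647)/(-1.1938021) = 2.4925788;  |Δ| = 0.0424142
h(2.4925788) = -0.0221190
s4 = 2.4925788 − (-0.0221190)·(0.0424142)/(-0.1667200) = 2.4869517;  |Δ| = 0.0056272
h(2.4869517) = 0.0002389
s5 = 2.4869517 − 0.0002389·(-0.0056272)/(0.0223579) = 2.4870118;  |Δ| = 0.0000601
|s5 − s4| = 0.0000601 < 10^{-3}

n = 5, s_n = 2.48701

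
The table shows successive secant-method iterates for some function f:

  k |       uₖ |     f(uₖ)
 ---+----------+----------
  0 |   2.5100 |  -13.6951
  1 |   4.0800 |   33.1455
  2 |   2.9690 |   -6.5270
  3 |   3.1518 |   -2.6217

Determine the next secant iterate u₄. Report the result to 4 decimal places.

u₄ = 3.1518 − (-2.6217)·(3.1518 − 2.9690) / (-2.6217 − (-6.5270))
   = 3.1518 − (-0.479247)/(3.905300) = 3.274517

3.2745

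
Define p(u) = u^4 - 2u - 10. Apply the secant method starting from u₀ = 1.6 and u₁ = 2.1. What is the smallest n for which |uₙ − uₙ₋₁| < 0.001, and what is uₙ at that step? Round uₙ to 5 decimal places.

p(1.6) = -6.6464000, p(2.1) = 5.2481000
u₂ = 2.1000000 − 5.2481000·(0.5000000)/(11.8945000) = 1.8793896;  |Δ| = 0.2206104
p(1.8793896) = -1.2830107
u₃ = 1.8793896 − (-1.2830107)·(-0.2206104)/(-6.5311107) = 1.9227277;  |Δ| = 0.0433380
p(1.9227277) = -0.1785213
u₄ = 1.9227277 − (-0.1785213)·(0.0433380)/(1.1044895) = 1.9297325;  |Δ| = 0.0070048
p(1.9297325) = 0.0077241
u₅ = 1.9297325 − 0.0077241·(0.0070048)/(0.1862454) = 1.9294420;  |Δ| = 0.0002905
|u₅ − u₄| = 0.0002905 < 0.001

n = 5, uₙ = 1.92944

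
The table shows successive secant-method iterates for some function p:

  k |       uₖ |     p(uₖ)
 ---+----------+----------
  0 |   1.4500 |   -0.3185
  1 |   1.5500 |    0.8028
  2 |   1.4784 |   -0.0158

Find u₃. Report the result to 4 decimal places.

u₃ = 1.4784 − (-0.0158)·(1.4784 − 1.5500) / (-0.0158 − 0.8028)
   = 1.4784 − (0.001131)/(-0.818600) = 1.479782

1.4798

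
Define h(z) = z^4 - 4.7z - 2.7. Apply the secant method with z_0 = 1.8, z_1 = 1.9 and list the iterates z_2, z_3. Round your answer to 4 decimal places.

h(1.8) = -0.662400, h(1.9) = 1.402100
z_2 = 1.900000 − 1.402100·(1.900000 − 1.800000) / (1.402100 − (-0.662400)) = 1.900000 − (0.140210)/(2.064500) = 1.832085
h(1.832085) = -0.044464
z_3 = 1.832085 − (-0.044464)·(1.832085 − 1.900000) / (-0.044464 − 1.402100) = 1.832085 − (0.003020)/(-1.446564) = 1.834173

1.8321, 1.8342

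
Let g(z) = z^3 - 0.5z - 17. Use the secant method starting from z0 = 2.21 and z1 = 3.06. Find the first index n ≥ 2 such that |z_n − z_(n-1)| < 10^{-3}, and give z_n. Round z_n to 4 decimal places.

n = 5, z_n = 2.6361

g(2.21) = -7.311139, g(3.06) = 10.122616
z2 = 3.060000 − 10.122616·(0.850000)/(17.433755) = 2.566462;  |Δ| = 0.493538
g(2.566462) = -1.378649
z3 = 2.566462 − (-1.378649)·(-0.493538)/(-11.501265) = 2.625622;  |Δ| = 0.059160
g(2.625622) = -0.212061
z4 = 2.625622 − (-0.212061)·(0.059160)/(1.166588) = 2.636376;  |Δ| = 0.010754
g(2.636376) = 0.005886
z5 = 2.636376 − 0.005886·(0.010754)/(0.217947) = 2.636086;  |Δ| = 0.000290
|z5 − z4| = 0.000290 < 10^{-3}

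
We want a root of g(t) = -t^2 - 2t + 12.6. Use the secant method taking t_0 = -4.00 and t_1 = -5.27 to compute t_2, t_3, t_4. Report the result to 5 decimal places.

-4.63274, -4.68376, -4.68785

g(-4.00) = 4.6000000, g(-5.27) = -4.6329000
t_2 = -5.2700000 − (-4.6329000)·(-5.2700000 − (-4.0000000)) / (-4.6329000 − 4.6000000) = -5.2700000 − (5.8837830)/(-9.2329000) = -4.6327373
g(-4.6327373) = 0.4032199
t_3 = -4.6327373 − 0.4032199·(-4.6327373 − (-5.2700000)) / (0.4032199 − (-4.6329000)) = -4.6327373 − (0.2569570)/(5.0361199) = -4.6837601
g(-4.6837601) = 0.0299116
t_4 = -4.6837601 − 0.0299116·(-4.6837601 − (-4.6327373)) / (0.0299116 − 0.4032199) = -4.6837601 − (-0.0015262)/(-0.3733083) = -4.6878483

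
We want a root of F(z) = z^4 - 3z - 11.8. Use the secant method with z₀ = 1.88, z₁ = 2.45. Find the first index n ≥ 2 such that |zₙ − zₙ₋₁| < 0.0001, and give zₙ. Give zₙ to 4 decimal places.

F(1.88) = -4.948017, F(2.45) = 16.880006
z₂ = 2.450000 − 16.880006·(0.570000)/(21.828023) = 2.009209;  |Δ| = 0.440791
F(2.009209) = -1.530908
z₃ = 2.009209 − (-1.530908)·(-0.440791)/(-18.410914) = 2.045861;  |Δ| = 0.036653
F(2.045861) = -0.418764
z₄ = 2.045861 − (-0.418764)·(0.036653)/(1.112143) = 2.059663;  |Δ| = 0.013801
F(2.059663) = 0.017357
z₅ = 2.059663 − 0.017357·(0.013801)/(0.436122) = 2.059113;  |Δ| = 0.000549
F(2.059113) = -0.000184
z₆ = 2.059113 − (-0.000184)·(-0.000549)/(-0.017542) = 2.059119;  |Δ| = 0.000006
|z₆ − z₅| = 0.000006 < 0.0001

n = 6, zₙ = 2.0591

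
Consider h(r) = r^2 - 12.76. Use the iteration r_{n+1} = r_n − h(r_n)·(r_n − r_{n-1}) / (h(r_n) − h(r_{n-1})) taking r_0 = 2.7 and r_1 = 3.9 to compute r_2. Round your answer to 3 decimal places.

3.529

h(2.7) = -5.47000, h(3.9) = 2.45000
r_2 = 3.90000 − 2.45000·(3.90000 − 2.70000) / (2.45000 − (-5.47000)) = 3.90000 − (2.94000)/(7.92000) = 3.52879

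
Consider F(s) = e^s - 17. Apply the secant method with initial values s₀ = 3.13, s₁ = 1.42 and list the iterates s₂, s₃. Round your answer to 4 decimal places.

F(3.13) = 5.873980, F(1.42) = -12.862880
s₂ = 1.420000 − (-12.862880)·(1.420000 − 3.130000) / (-12.862880 − 5.873980) = 1.420000 − (21.995524)/(-18.736859) = 2.593917
F(2.593917) = -3.617909
s₃ = 2.593917 − (-3.617909)·(2.593917 − 1.420000) / (-3.617909 − (-12.862880)) = 2.593917 − (-4.247126)/(9.244971) = 3.053316

2.5939, 3.0533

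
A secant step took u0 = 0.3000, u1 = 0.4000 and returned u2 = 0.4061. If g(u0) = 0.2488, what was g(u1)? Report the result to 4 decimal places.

0.0143

The secant line through (0.3000, 0.2488) and (0.4000, g(u1)) crosses zero at u2 = 0.4061.
So (0.3000, 0.2488), (0.4000, g(u1)), (0.4061, 0) are collinear:
g(u1) = 0.2488 · (0.4000 − 0.4061) / (0.3000 − 0.4061) = 0.2488 · (-0.006100)/(-0.106100) = 0.014304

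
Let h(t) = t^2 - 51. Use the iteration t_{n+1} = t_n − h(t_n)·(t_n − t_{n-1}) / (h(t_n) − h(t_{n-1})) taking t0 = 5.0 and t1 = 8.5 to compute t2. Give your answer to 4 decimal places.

h(5.0) = -26.000000, h(8.5) = 21.250000
t2 = 8.500000 − 21.250000·(8.500000 − 5.000000) / (21.250000 − (-26.000000)) = 8.500000 − (74.375000)/(47.250000) = 6.925926

6.9259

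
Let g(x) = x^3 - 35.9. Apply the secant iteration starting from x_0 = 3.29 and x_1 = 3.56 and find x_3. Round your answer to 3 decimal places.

g(3.29) = -0.28871, g(3.56) = 9.21802
x_2 = 3.56000 − 9.21802·(3.56000 − 3.29000) / (9.21802 − (-0.28871)) = 3.56000 − (2.48886)/(9.50673) = 3.29820
g(3.29820) = -0.02178
x_3 = 3.29820 − (-0.02178)·(3.29820 − 3.56000) / (-0.02178 − 9.21802) = 3.29820 − (0.00570)/(-9.23980) = 3.29882

3.299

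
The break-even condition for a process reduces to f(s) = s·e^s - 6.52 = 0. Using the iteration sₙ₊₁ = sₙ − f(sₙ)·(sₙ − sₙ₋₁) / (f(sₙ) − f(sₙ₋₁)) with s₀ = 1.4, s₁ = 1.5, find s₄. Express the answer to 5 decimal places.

1.48169

f(1.4) = -0.8427200, f(1.5) = 0.2025336
s₂ = 1.5000000 − 0.2025336·(1.5000000 − 1.4000000) / (0.2025336 − (-0.8427200)) = 1.5000000 − (0.0202534)/(1.0452537) = 1.4806235
f(1.4806235) = -0.0116447
s₃ = 1.4806235 − (-0.0116447)·(1.4806235 − 1.5000000) / (-0.0116447 − 0.2025336) = 1.4806235 − (0.0002256)/(-0.2141783) = 1.4816770
f(1.4816770) = -0.0001490
s₄ = 1.4816770 − (-0.0001490)·(1.4816770 − 1.4806235) / (-0.0001490 − (-0.0116447)) = 1.4816770 − (-0.0000002)/(0.0114958) = 1.4816906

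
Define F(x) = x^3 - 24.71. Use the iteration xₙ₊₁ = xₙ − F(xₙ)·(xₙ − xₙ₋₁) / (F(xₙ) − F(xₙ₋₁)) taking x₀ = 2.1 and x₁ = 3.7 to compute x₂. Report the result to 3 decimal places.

2.697

F(2.1) = -15.44900, F(3.7) = 25.94300
x₂ = 3.70000 − 25.94300·(3.70000 − 2.10000) / (25.94300 − (-15.44900)) = 3.70000 − (41.50880)/(41.39200) = 2.69718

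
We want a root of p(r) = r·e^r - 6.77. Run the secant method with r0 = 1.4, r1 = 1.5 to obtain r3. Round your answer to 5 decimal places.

p(1.4) = -1.0927200, p(1.5) = -0.0474664
r2 = 1.5000000 − (-0.0474664)·(1.5000000 − 1.4000000) / (-0.0474664 − (-1.0927200)) = 1.5000000 − (-0.0047466)/(1.0452537) = 1.5045411
p(1.5045411) = 0.0035756
r3 = 1.5045411 − 0.0035756·(1.5045411 − 1.5000000) / (0.0035756 − (-0.0474664)) = 1.5045411 − (0.0000162)/(0.0510420) = 1.5042230

1.50422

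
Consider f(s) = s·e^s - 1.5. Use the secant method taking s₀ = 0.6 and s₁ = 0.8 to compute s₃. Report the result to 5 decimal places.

f(0.6) = -0.4067287, f(0.8) = 0.2804327
s₂ = 0.8000000 − 0.2804327·(0.8000000 − 0.6000000) / (0.2804327 − (-0.4067287)) = 0.8000000 − (0.0560865)/(0.6871615) = 0.7183794
f(0.7183794) = -0.0265274
s₃ = 0.7183794 − (-0.0265274)·(0.7183794 − 0.8000000) / (-0.0265274 − 0.2804327) = 0.7183794 − (0.0021652)/(-0.3069602) = 0.7254330

0.72543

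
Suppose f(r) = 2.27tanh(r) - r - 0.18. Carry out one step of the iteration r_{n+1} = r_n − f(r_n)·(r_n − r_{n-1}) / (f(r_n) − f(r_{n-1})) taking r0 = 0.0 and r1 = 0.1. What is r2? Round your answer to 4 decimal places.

0.1426

f(0.0) = -0.180000, f(0.1) = -0.053754
r2 = 0.100000 − (-0.053754)·(0.100000 − 0.000000) / (-0.053754 − (-0.180000)) = 0.100000 − (-0.005375)/(0.126246) = 0.142578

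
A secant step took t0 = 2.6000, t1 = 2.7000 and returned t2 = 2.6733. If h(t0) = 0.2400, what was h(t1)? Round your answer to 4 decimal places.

-0.0874

The secant line through (2.6000, 0.2400) and (2.7000, h(t1)) crosses zero at t2 = 2.6733.
So (2.6000, 0.2400), (2.7000, h(t1)), (2.6733, 0) are collinear:
h(t1) = 0.2400 · (2.7000 − 2.6733) / (2.6000 − 2.6733) = 0.2400 · (0.026700)/(-0.073300) = -0.087422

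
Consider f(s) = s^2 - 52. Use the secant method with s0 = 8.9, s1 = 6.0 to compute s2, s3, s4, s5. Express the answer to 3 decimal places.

f(8.9) = 27.21000, f(6.0) = -16.00000
s2 = 6.00000 − (-16.00000)·(6.00000 − 8.90000) / (-16.00000 − 27.21000) = 6.00000 − (46.40000)/(-43.21000) = 7.07383
f(7.07383) = -1.96099
s3 = 7.07383 − (-1.96099)·(7.07383 − 6.00000) / (-1.96099 − (-16.00000)) = 7.07383 − (-2.10576)/(14.03901) = 7.22382
f(7.22382) = 0.18357
s4 = 7.22382 − 0.18357·(7.22382 − 7.07383) / (0.18357 − (-1.96099)) = 7.22382 − (0.02753)/(2.14456) = 7.21098
f(7.21098) = -0.00176
s5 = 7.21098 − (-0.00176)·(7.21098 − 7.22382) / (-0.00176 − 0.18357) = 7.21098 − (0.00002)/(-0.18533) = 7.21110

7.074, 7.224, 7.211, 7.211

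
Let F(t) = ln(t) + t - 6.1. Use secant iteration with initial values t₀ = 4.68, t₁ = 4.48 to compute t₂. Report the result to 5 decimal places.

F(4.68) = 0.1232981, F(4.48) = -0.1203770
t₂ = 4.4800000 − (-0.1203770)·(4.4800000 − 4.6800000) / (-0.1203770 − 0.1232981) = 4.4800000 − (0.0240754)/(-0.2436751) = 4.5788012

4.57880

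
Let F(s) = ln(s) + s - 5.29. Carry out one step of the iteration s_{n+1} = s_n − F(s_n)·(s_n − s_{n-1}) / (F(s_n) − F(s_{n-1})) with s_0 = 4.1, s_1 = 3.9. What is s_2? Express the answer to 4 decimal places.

F(4.1) = 0.220987, F(3.9) = -0.029023
s_2 = 3.900000 − (-0.029023)·(3.900000 − 4.100000) / (-0.029023 − 0.220987) = 3.900000 − (0.005805)/(-0.250010) = 3.923218

3.9232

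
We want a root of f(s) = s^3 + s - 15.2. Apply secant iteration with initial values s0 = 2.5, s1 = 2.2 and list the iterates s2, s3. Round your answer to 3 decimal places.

2.334, 2.343

f(2.5) = 2.92500, f(2.2) = -2.35200
s2 = 2.20000 − (-2.35200)·(2.20000 − 2.50000) / (-2.35200 − 2.92500) = 2.20000 − (0.70560)/(-5.27700) = 2.33371
f(2.33371) = -0.15639
s3 = 2.33371 − (-0.15639)·(2.33371 − 2.20000) / (-0.15639 − (-2.35200)) = 2.33371 − (-0.02091)/(2.19561) = 2.34324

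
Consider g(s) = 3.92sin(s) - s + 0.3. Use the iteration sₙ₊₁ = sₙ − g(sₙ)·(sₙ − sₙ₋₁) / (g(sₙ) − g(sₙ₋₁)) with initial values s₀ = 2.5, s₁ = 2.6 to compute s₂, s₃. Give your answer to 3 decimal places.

2.534, 2.535

g(2.5) = 0.14601, g(2.6) = -0.27923
s₂ = 2.60000 − (-0.27923)·(2.60000 − 2.50000) / (-0.27923 − 0.14601) = 2.60000 − (-0.02792)/(-0.42525) = 2.53434
g(2.53434) = 0.00248
s₃ = 2.53434 − 0.00248·(2.53434 − 2.60000) / (0.00248 − (-0.27923)) = 2.53434 − (-0.00016)/(0.28172) = 2.53491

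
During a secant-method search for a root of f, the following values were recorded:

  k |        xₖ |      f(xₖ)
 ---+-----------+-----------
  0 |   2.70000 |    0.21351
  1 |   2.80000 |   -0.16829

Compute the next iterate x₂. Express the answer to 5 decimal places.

x₂ = 2.80000 − (-0.16829)·(2.80000 − 2.70000) / (-0.16829 − 0.21351)
   = 2.80000 − (-0.0168290)/(-0.3818000) = 2.7559219

2.75592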